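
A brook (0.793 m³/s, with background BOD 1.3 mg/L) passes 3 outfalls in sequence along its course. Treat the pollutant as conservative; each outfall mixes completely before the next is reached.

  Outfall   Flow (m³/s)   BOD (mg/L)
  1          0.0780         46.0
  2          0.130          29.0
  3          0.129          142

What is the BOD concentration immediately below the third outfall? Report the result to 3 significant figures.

23.6 mg/L

Below outfall 1: Q → 0.8710 m³/s, C = (0.7930·1.300 + 0.07800·46.00)/0.8710 = 5.303 mg/L.
Below outfall 2: Q → 1.001 m³/s, C = (0.8710·5.303 + 0.1300·29.00)/1.001 = 8.381 mg/L.
Below outfall 3: Q → 1.130 m³/s, C = (1.001·8.381 + 0.1290·142.0)/1.130 = 23.63 mg/L.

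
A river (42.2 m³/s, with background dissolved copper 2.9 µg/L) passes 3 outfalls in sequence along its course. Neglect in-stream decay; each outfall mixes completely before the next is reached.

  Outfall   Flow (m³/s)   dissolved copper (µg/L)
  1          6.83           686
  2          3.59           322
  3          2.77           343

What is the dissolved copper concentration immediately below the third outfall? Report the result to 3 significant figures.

Outfall 1: combined Q = 49.03 m³/s; C = (42.20·2.900 + 6.830·686.0)/49.03 = 98.06 µg/L.
Outfall 2: combined Q = 52.62 m³/s; C = (49.03·98.06 + 3.590·322.0)/52.62 = 113.3 µg/L.
Outfall 3: combined Q = 55.39 m³/s; C = (52.62·113.3 + 2.770·343.0)/55.39 = 124.8 µg/L.

125 µg/L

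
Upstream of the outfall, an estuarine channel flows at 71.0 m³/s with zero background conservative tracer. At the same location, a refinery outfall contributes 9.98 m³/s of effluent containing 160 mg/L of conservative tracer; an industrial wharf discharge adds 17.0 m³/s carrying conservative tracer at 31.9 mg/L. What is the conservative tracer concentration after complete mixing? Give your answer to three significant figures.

21.8 mg/L

Conservation of mass: C = (71.00·0 + 9.980·160.0 + 17.00·31.90) / 97.98 = 2139/97.98 = 21.83 mg/L.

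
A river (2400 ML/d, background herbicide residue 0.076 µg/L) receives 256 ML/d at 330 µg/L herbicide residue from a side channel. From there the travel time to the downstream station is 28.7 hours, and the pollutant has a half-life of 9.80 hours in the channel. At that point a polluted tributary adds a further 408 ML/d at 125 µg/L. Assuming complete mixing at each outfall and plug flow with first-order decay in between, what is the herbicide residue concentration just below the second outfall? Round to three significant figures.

20.3 µg/L

Conservation of mass: C = (2400·0.07600 + 256.0·330.0) / 2656 = 84660/2656 = 31.88 µg/L; combined flow 2656 ML/d.
Half-life 9.80 h → k = ln 2 / 9.80 = 0.07073 h⁻¹ = 1.698 d⁻¹.
Decay over the reach: 31.88·exp(−kt) = 31.88·0.1313 = 4.187 µg/L.
At the second outfall, C = (2656·4.187 + 408.0·125.0) / (2656 + 408.0) = 20.27 µg/L.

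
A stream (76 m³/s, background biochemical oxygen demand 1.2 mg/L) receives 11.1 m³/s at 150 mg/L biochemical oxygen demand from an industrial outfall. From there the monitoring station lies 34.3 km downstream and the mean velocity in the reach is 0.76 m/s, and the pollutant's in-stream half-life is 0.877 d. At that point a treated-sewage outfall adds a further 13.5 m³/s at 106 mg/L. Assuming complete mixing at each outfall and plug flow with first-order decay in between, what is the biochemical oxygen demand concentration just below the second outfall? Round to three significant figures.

After mixing, C = (76.00·1.200 + 11.10·150.0) / 87.10 = 1756/87.10 = 20.16 mg/L; combined flow 87.10 m³/s.
Travel time t = 34.3·1000 / 0.76 = 45130 s = 12.54 h.
Half-life 0.877 d → k = ln 2 / 0.877 = 0.7904 d⁻¹.
Applying C = C₀e^(−kt): 20.16 × 0.6618 = 13.34 mg/L.
At the second outfall, C = (87.10·13.34 + 13.50·106.0) / (87.10 + 13.50) = 25.78 mg/L.

25.8 mg/L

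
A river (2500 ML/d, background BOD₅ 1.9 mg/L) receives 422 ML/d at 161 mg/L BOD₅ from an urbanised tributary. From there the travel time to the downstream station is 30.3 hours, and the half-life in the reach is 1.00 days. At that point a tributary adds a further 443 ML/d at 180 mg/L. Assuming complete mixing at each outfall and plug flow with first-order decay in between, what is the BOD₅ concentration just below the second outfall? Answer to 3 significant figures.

Flow-weighted average: C = (2500·1.900 + 422.0·161.0) / 2922 = 72690/2922 = 24.88 mg/L; combined flow 2922 ML/d.
Half-life 1.00 d → k = ln 2 / 1.00 = 0.6931 d⁻¹.
After decay, C = 24.88 × e^(−kt) = 24.88 × 0.4168 = 10.37 mg/L.
At the second outfall, C = (2922·10.37 + 443.0·180.0) / (2922 + 443.0) = 32.70 mg/L.

32.7 mg/L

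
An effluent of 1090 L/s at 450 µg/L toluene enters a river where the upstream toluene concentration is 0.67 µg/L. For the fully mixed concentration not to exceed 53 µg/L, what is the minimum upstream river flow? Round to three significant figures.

8270 L/s

Set C_mix = 53: (Q·0.6700 + 1090·450.0) / (Q + 1090) = 53
→ Q = 1090·(450.0 − 53)/(53 − 0.6700) = 8269 L/s.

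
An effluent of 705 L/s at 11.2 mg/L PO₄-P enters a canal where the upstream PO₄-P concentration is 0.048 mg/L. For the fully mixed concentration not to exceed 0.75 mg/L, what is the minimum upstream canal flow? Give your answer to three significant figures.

Set C_mix = 0.75: (Q·0.04800 + 705.0·11.20) / (Q + 705.0) = 0.75
→ Q = 705.0·(11.20 − 0.75)/(0.75 − 0.04800) = 10490 L/s.

10500 L/s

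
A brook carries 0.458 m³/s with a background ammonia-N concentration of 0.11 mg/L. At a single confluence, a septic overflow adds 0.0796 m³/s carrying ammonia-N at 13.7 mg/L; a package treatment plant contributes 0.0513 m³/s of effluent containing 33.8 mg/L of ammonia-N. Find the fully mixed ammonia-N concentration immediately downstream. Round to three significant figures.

Mixed concentration C = ΣQC/ΣQ = (0.4580·0.1100 + 0.07960·13.70 + 0.05130·33.80) / 0.5889 = 2.875/0.5889 = 4.882 mg/L.

4.88 mg/L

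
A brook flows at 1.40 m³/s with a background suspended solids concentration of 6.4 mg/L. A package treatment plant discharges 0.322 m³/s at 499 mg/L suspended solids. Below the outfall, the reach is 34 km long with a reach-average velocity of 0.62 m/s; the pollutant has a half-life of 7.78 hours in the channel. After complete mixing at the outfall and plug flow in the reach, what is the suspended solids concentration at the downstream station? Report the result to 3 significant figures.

25.4 mg/L

Mass balance: C = (1.400·6.400 + 0.3220·499.0) / 1.722 = 169.6/1.722 = 98.51 mg/L.
Travel time t = 34·1000 / 0.62 = 54840 s = 15.23 h.
Half-life 7.78 h → k = ln 2 / 7.78 = 0.08909 h⁻¹ = 2.138 d⁻¹.
First-order decay: C = 98.51·exp(−k·t) = 98.51·0.2574 = 25.36 mg/L.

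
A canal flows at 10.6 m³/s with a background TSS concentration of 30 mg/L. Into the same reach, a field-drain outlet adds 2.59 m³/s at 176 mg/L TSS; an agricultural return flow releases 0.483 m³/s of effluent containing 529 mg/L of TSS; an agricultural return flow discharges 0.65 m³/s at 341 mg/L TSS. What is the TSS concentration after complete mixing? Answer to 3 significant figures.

87.3 mg/L

After mixing, C = (10.60·30.00 + 2.590·176.0 + 0.4830·529.0 + 0.6500·341.0) / 14.32 = 1251/14.32 = 87.34 mg/L.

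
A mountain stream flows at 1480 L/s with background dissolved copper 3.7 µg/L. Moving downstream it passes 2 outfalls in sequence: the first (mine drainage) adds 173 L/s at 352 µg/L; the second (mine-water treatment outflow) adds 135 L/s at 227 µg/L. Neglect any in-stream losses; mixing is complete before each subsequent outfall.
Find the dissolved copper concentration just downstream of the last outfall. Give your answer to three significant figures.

54.3 µg/L

Below outfall 1: Q → 1653 L/s, C = (1480·3.700 + 173.0·352.0)/1653 = 40.15 µg/L.
Below outfall 2: Q → 1788 L/s, C = (1653·40.15 + 135.0·227.0)/1788 = 54.26 µg/L.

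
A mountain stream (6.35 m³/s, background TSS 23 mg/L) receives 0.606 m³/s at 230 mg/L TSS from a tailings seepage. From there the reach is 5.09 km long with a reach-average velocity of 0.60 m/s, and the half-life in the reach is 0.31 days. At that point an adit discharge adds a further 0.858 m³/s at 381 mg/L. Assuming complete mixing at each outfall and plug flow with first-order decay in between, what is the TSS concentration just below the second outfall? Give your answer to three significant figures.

71.2 mg/L

After mixing, C = (6.350·23.00 + 0.6060·230.0) / 6.956 = 285.4/6.956 = 41.03 mg/L; combined flow 6.956 m³/s.
Travel time t = 5.09·1000 / 0.60 = 8483 s = 2.356 h.
Half-life 0.31 d → k = ln 2 / 0.31 = 2.236 d⁻¹.
Decay over the reach: 41.03·exp(−kt) = 41.03·0.8029 = 32.95 mg/L.
Second outfall: C = (6.956·32.95 + 0.8580·381.0)/7.814 = 71.16 mg/L.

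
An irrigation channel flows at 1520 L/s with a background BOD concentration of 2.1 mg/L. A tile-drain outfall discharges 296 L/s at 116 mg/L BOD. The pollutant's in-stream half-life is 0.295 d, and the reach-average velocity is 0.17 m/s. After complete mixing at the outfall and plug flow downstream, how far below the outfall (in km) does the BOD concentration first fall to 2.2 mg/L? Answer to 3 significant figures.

14.0 km

Mixed concentration C = ΣQC/ΣQ = (1520·2.100 + 296.0·116.0) / 1816 = 37530/1816 = 20.67 mg/L.
Half-life 0.295 d → k = ln 2 / 0.295 = 2.350 d⁻¹.
Set 20.67·exp(−k·t) = 2.2 → t = ln(20.67/2.2)/k = 82370 s = 22.88 h.
Distance = v·t = 0.17·82370 = 14000 m = 14.00 km.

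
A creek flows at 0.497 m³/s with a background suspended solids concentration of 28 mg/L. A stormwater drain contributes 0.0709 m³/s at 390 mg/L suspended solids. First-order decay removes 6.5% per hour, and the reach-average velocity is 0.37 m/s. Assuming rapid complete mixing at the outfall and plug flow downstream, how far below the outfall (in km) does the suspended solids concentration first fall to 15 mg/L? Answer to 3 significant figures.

Mass balance: C = (0.4970·28.00 + 0.07090·390.0) / 0.5679 = 41.57/0.5679 = 73.19 mg/L.
6.5%/h lost → k = −ln(1 − 0.065) = 0.06721 h⁻¹.
Set 73.19·exp(−k·t) = 15 → t = ln(73.19/15)/k = 84900 s = 23.58 h.
Distance = v·t = 0.37·84900 = 31410 m = 31.41 km.

31.4 km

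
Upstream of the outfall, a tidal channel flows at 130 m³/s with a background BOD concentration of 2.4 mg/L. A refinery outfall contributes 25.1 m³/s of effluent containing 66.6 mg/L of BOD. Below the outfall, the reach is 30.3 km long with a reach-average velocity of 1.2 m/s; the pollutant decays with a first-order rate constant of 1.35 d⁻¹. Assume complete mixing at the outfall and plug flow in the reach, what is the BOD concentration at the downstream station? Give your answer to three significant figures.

8.62 mg/L

Conservation of mass: C = (130.0·2.400 + 25.10·66.60) / 155.1 = 1984/155.1 = 12.79 mg/L.
Travel time t = 30.3·1000 / 1.2 = 25250 s = 7.014 h.
Applying C = C₀e^(−kt): 12.79 × 0.6740 = 8.620 mg/L.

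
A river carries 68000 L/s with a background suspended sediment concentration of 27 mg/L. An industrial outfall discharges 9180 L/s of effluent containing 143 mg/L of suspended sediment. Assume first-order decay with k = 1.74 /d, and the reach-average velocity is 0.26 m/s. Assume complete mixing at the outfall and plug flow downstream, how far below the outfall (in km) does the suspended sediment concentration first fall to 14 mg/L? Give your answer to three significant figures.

Mass balance: C = (68000·27.00 + 9180·143.0) / 77180 = 3149000/77180 = 40.80 mg/L.
Set 40.80·exp(−k·t) = 14 → t = ln(40.80/14)/k = 53110 s = 14.75 h.
Distance = v·t = 0.26·53110 = 13810 m = 13.81 km.

13.8 km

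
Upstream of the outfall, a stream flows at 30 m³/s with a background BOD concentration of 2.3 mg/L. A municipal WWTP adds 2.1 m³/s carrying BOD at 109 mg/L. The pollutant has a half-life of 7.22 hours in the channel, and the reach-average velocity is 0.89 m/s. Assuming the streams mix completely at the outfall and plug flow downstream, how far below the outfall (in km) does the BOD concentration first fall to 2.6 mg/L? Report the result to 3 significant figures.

42.5 km

Mass balance: C = (30.00·2.300 + 2.100·109.0) / 32.10 = 297.9/32.10 = 9.280 mg/L.
Half-life 7.22 h → k = ln 2 / 7.22 = 0.09600 h⁻¹ = 2.304 d⁻¹.
Set 9.280·exp(−k·t) = 2.6 → t = ln(9.280/2.6)/k = 47710 s = 13.25 h.
Distance = v·t = 0.89·47710 = 42460 m = 42.46 km.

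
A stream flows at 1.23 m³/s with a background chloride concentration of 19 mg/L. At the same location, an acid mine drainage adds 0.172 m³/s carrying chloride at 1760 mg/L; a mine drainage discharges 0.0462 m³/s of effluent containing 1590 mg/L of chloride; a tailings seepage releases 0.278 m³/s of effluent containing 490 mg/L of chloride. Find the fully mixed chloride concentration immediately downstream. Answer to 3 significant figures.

Mixed concentration C = ΣQC/ΣQ = (1.230·19.00 + 0.1720·1760 + 0.04620·1590 + 0.2780·490.0) / 1.726 = 535.8/1.726 = 310.4 mg/L.

310 mg/L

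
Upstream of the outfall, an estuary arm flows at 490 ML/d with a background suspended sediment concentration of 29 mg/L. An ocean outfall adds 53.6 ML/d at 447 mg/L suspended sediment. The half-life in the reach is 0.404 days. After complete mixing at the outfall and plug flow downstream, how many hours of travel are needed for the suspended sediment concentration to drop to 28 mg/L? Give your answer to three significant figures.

Mixed concentration C = ΣQC/ΣQ = (490.0·29.00 + 53.60·447.0) / 543.6 = 38170/543.6 = 70.22 mg/L.
Half-life 0.404 d → k = ln 2 / 0.404 = 1.716 d⁻¹.
70.22·exp(−k·t) = 28 → t = ln(70.22/28)/k = 46300 s = 12.86 h.

12.9 h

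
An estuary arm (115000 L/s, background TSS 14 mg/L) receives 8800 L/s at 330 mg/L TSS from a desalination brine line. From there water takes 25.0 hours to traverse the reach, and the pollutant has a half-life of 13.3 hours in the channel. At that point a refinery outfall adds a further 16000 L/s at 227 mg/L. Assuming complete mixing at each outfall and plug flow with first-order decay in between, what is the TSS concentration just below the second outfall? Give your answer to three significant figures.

34.8 mg/L

Mass balance: C = (115000·14.00 + 8800·330.0) / 123800 = 4514000/123800 = 36.46 mg/L; combined flow 123800 L/s.
Half-life 13.3 h → k = ln 2 / 13.3 = 0.05212 h⁻¹ = 1.251 d⁻¹.
Applying C = C₀e^(−kt): 36.46 × 0.2717 = 9.908 mg/L.
At the second outfall, C = (123800·9.908 + 16000·227.0) / (123800 + 16000) = 34.75 mg/L.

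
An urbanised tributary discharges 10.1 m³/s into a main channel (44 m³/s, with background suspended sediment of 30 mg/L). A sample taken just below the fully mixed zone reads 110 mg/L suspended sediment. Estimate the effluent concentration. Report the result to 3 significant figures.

Mass balance: 44.00·30.00 + 10.10·Cₑ = 54.10·110.0
→ Cₑ = (54.10·110.0 − 44.00·30.00) / 10.10 = 458.5 mg/L.

459 mg/L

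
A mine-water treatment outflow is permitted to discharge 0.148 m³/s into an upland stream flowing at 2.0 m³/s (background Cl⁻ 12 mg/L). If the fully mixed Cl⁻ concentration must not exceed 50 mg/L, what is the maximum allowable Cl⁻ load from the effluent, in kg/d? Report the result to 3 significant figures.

7210 kg/d

Mass balance at the limit: 2.000·12.00 + 0.1480·Cₑ = 2.148·50 → Cₑ = 563.5 mg/L.
Load = 0.1480 m³/s × 563.5 g/m³ × 86 400 s/d = 7206 kg/d.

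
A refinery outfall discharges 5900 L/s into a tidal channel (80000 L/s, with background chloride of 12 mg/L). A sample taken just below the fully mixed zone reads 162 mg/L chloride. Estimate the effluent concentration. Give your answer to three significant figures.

2200 mg/L

Mass balance: 80000·12.00 + 5900·Cₑ = 85900·162.0
→ Cₑ = (85900·162.0 − 80000·12.00) / 5900 = 2196 mg/L.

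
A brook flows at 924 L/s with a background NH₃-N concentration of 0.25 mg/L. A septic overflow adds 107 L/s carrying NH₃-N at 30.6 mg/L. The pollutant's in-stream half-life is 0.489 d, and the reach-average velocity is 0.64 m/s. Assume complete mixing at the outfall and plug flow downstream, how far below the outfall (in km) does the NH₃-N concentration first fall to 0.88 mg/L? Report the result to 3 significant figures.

Flow-weighted average: C = (924.0·0.2500 + 107.0·30.60) / 1031 = 3505/1031 = 3.400 mg/L.
Half-life 0.489 d → k = ln 2 / 0.489 = 1.417 d⁻¹.
Set 3.400·exp(−k·t) = 0.88 → t = ln(3.400/0.88)/k = 82380 s = 22.88 h.
Distance = v·t = 0.64·82380 = 52720 m = 52.72 km.

52.7 km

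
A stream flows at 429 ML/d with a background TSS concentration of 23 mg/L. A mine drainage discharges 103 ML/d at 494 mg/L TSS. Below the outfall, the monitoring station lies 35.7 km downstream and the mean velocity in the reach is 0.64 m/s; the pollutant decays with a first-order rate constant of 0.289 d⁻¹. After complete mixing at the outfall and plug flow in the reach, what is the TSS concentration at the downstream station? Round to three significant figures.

Mass balance: C = (429.0·23.00 + 103.0·494.0) / 532.0 = 60750/532.0 = 114.2 mg/L.
Travel time t = 35.7·1000 / 0.64 = 55780 s = 15.49 h.
After decay, C = 114.2 × e^(−kt) = 114.2 × 0.8298 = 94.75 mg/L.

94.8 mg/L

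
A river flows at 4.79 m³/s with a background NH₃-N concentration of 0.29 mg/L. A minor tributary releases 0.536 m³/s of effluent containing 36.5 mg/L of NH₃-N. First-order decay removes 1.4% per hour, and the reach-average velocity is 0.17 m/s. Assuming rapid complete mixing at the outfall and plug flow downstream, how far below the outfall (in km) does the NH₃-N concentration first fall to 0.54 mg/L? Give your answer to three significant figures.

Conservation of mass: C = (4.790·0.2900 + 0.5360·36.50) / 5.326 = 20.95/5.326 = 3.934 mg/L.
1.4%/h lost → k = −ln(1 − 0.014) = 0.01410 h⁻¹.
Set 3.934·exp(−k·t) = 0.54 → t = ln(3.934/0.54)/k = 507100 s = 140.9 h.
Distance = v·t = 0.17·507100 = 86200 m = 86.20 km.

86.2 km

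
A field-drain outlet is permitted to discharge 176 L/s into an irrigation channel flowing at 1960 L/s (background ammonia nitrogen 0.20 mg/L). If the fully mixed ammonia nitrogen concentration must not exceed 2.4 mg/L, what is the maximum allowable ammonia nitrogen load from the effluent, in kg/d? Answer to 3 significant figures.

Mass balance at the limit: 1960·0.2000 + 176.0·Cₑ = 2136·2.4 → Cₑ = 26.90 mg/L.
176.0 L/s = 0.1760 m³/s. Load = 0.1760 m³/s × 26.90 g/m³ × 86 400 s/d = 409.1 kg/d.

409 kg/d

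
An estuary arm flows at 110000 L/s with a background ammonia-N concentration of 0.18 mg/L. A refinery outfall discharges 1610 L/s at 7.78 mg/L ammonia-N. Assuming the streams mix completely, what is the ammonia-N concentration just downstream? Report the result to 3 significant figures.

0.290 mg/L

Mixed concentration C = ΣQC/ΣQ = (110000·0.1800 + 1610·7.780) / 111600 = 32330/111600 = 0.2896 mg/L.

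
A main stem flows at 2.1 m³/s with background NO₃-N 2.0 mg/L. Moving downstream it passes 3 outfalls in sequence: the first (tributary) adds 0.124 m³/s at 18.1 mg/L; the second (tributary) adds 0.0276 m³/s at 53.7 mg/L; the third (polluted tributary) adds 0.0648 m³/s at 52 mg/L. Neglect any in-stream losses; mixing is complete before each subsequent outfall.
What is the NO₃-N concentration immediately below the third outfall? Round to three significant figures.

4.88 mg/L

Below outfall 1: Q → 2.224 m³/s, C = (2.100·2.000 + 0.1240·18.10)/2.224 = 2.898 mg/L.
Below outfall 2: Q → 2.252 m³/s, C = (2.224·2.898 + 0.02760·53.70)/2.252 = 3.520 mg/L.
Below outfall 3: Q → 2.316 m³/s, C = (2.252·3.520 + 0.06480·52.00)/2.316 = 4.877 mg/L.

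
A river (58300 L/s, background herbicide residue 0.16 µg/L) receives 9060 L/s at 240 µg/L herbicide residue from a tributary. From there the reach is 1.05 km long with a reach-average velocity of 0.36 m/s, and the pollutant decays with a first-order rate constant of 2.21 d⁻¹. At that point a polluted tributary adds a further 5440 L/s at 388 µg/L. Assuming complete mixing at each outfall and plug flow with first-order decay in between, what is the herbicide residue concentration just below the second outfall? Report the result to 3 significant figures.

56.8 µg/L

Conservation of mass: C = (58300·0.1600 + 9060·240.0) / 67360 = 2184000/67360 = 32.42 µg/L; combined flow 67360 L/s.
Travel time t = 1.05·1000 / 0.36 = 2917 s = 0.8102 h.
After decay, C = 32.42 × e^(−kt) = 32.42 × 0.9281 = 30.09 µg/L.
At the second outfall, C = (67360·30.09 + 5440·388.0) / (67360 + 5440) = 56.83 µg/L.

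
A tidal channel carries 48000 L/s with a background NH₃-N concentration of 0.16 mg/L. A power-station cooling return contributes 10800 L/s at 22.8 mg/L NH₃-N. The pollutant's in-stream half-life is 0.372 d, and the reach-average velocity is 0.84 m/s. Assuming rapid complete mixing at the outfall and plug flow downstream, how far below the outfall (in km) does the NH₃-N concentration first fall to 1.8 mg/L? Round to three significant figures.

After mixing, C = (48000·0.1600 + 10800·22.80) / 58800 = 253900/58800 = 4.318 mg/L.
Half-life 0.372 d → k = ln 2 / 0.372 = 1.863 d⁻¹.
Set 4.318·exp(−k·t) = 1.8 → t = ln(4.318/1.8)/k = 40580 s = 11.27 h.
Distance = v·t = 0.84·40580 = 34090 m = 34.09 km.

34.1 km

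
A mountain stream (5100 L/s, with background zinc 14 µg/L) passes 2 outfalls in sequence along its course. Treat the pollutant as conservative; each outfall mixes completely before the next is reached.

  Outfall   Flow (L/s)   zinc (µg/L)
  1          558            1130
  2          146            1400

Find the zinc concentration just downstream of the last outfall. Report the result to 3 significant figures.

156 µg/L

Outfall 1: combined Q = 5658 L/s; C = (5100·14.00 + 558.0·1130)/5658 = 124.1 µg/L.
Outfall 2: combined Q = 5804 L/s; C = (5658·124.1 + 146.0·1400)/5804 = 156.2 µg/L.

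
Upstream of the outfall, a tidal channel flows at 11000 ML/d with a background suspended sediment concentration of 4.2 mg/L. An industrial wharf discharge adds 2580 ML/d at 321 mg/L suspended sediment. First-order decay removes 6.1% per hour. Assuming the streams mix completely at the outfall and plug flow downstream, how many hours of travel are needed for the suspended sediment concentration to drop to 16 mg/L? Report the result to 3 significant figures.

22.1 h

Conservation of mass: C = (11000·4.200 + 2580·321.0) / 13580 = 874400/13580 = 64.39 mg/L.
6.1%/h lost → k = −ln(1 − 0.061) = 0.06294 h⁻¹.
64.39·exp(−k·t) = 16 → t = ln(64.39/16)/k = 79640 s = 22.12 h.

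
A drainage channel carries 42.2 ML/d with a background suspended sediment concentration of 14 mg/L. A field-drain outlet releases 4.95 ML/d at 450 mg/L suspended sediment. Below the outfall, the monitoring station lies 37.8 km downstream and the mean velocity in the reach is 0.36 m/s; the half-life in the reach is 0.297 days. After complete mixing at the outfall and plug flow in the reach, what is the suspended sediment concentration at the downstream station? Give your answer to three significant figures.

3.51 mg/L

After mixing, C = (42.20·14.00 + 4.950·450.0) / 47.15 = 2818/47.15 = 59.77 mg/L.
Travel time t = 37.8·1000 / 0.36 = 105000 s = 29.17 h.
Half-life 0.297 d → k = ln 2 / 0.297 = 2.334 d⁻¹.
First-order decay: C = 59.77·exp(−k·t) = 59.77·0.05865 = 3.505 mg/L.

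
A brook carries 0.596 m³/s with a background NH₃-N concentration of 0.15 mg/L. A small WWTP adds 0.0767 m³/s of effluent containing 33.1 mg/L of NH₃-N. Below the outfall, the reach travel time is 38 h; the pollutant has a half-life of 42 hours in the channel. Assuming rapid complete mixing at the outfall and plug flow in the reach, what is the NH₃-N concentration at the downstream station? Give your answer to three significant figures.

Conservation of mass: C = (0.5960·0.1500 + 0.07670·33.10) / 0.6727 = 2.628/0.6727 = 3.907 mg/L.
Half-life 42 h → k = ln 2 / 42 = 0.01650 h⁻¹ = 0.3961 d⁻¹.
Decay over the reach: 3.907·exp(−kt) = 3.907·0.5341 = 2.087 mg/L.

2.09 mg/L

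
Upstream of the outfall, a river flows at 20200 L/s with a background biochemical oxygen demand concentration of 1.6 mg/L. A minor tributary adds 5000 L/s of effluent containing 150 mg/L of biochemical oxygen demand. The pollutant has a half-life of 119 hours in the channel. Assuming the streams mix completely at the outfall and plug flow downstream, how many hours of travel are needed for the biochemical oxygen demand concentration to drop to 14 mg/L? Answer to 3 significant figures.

137 h

Conservation of mass: C = (20200·1.600 + 5000·150.0) / 25200 = 782300/25200 = 31.04 mg/L.
Half-life 119 h → k = ln 2 / 119 = 0.005825 h⁻¹ = 0.1398 d⁻¹.
31.04·exp(−k·t) = 14 → t = ln(31.04/14)/k = 492200 s = 136.7 h.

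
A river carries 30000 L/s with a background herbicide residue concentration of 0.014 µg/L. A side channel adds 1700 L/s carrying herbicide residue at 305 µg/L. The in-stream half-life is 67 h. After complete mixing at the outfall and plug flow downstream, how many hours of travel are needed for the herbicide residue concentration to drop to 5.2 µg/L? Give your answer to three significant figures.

111 h

Conservation of mass: C = (30000·0.01400 + 1700·305.0) / 31700 = 518900/31700 = 16.37 µg/L.
Half-life 67 h → k = ln 2 / 67 = 0.01035 h⁻¹ = 0.2483 d⁻¹.
16.37·exp(−k·t) = 5.2 → t = ln(16.37/5.2)/k = 399100 s = 110.8 h.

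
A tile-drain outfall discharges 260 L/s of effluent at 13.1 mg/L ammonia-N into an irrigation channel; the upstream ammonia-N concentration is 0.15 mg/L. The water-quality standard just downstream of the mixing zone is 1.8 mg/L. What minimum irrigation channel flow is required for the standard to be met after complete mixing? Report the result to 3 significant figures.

Set C_mix = 1.8: (Q·0.1500 + 260.0·13.10) / (Q + 260.0) = 1.8
→ Q = 260.0·(13.10 − 1.8)/(1.8 − 0.1500) = 1781 L/s.

1780 L/s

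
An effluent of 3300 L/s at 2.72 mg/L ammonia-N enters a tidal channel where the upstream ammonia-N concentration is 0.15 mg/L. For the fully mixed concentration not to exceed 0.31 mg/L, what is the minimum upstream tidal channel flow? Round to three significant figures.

49700 L/s

Set C_mix = 0.31: (Q·0.1500 + 3300·2.720) / (Q + 3300) = 0.31
→ Q = 3300·(2.720 − 0.31)/(0.31 − 0.1500) = 49710 L/s.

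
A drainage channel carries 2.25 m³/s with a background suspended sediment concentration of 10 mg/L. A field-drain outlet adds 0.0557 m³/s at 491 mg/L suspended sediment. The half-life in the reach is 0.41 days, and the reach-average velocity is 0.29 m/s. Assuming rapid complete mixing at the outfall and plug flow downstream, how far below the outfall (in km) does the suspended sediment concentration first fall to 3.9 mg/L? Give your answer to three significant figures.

Mixed concentration C = ΣQC/ΣQ = (2.250·10.00 + 0.05570·491.0) / 2.306 = 49.85/2.306 = 21.62 mg/L.
Half-life 0.41 d → k = ln 2 / 0.41 = 1.691 d⁻¹.
Set 21.62·exp(−k·t) = 3.9 → t = ln(21.62/3.9)/k = 87530 s = 24.31 h.
Distance = v·t = 0.29·87530 = 25380 m = 25.38 km.

25.4 km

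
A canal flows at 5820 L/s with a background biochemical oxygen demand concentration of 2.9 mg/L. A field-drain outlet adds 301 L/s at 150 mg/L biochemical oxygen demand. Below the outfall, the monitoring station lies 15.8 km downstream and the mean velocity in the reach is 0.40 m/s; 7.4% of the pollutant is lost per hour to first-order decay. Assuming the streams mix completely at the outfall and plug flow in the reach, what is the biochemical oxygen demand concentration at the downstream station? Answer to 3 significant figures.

Mixed concentration C = ΣQC/ΣQ = (5820·2.900 + 301.0·150.0) / 6121 = 62030/6121 = 10.13 mg/L.
Travel time t = 15.8·1000 / 0.40 = 39500 s = 10.97 h.
7.4%/h lost → k = −ln(1 − 0.074) = 0.07688 h⁻¹.
Applying C = C₀e^(−kt): 10.13 × 0.4302 = 4.359 mg/L.

4.36 mg/L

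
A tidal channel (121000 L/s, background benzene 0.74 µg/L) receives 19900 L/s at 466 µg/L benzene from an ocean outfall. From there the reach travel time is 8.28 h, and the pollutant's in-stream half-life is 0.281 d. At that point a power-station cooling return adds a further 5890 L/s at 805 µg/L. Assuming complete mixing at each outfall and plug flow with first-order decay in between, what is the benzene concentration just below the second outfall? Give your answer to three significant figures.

59.5 µg/L

Mixed concentration C = ΣQC/ΣQ = (121000·0.7400 + 19900·466.0) / 140900 = 9363000/140900 = 66.45 µg/L; combined flow 140900 L/s.
Half-life 0.281 d → k = ln 2 / 0.281 = 2.467 d⁻¹.
After decay, C = 66.45 × e^(−kt) = 66.45 × 0.4270 = 28.37 µg/L.
Second outfall: C = (140900·28.37 + 5890·805.0)/146800 = 59.54 µg/L.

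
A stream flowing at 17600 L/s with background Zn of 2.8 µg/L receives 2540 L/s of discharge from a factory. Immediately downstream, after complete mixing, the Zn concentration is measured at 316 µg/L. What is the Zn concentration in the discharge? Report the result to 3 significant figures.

Mass balance: 17600·2.800 + 2540·Cₑ = 20140·316.0
→ Cₑ = (20140·316.0 − 17600·2.800) / 2540 = 2486 µg/L.

2490 µg/L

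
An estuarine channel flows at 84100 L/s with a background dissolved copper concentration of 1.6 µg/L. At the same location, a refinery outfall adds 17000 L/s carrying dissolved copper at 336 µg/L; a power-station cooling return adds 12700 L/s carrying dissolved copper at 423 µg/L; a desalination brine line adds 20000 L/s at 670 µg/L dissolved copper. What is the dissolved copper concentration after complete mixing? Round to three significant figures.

184 µg/L

Conservation of mass: C = (84100·1.600 + 17000·336.0 + 12700·423.0 + 20000·670.0) / 133800 = 24620000/133800 = 184.0 µg/L.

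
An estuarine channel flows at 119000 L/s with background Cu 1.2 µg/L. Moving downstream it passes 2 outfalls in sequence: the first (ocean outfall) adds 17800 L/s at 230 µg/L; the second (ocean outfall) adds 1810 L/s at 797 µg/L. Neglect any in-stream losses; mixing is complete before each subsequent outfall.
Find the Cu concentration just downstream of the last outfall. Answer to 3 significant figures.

41.0 µg/L

Outfall 1: combined Q = 136800 L/s; C = (119000·1.200 + 17800·230.0)/136800 = 30.97 µg/L.
Outfall 2: combined Q = 138600 L/s; C = (136800·30.97 + 1810·797.0)/138600 = 40.97 µg/L.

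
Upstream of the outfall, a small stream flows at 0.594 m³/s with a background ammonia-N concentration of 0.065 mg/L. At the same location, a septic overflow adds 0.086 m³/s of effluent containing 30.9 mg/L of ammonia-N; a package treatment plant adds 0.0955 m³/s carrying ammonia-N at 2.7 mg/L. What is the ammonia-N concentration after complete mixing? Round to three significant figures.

3.81 mg/L

Mass balance: C = (0.5940·0.06500 + 0.08600·30.90 + 0.09550·2.700) / 0.7755 = 2.954/0.7755 = 3.809 mg/L.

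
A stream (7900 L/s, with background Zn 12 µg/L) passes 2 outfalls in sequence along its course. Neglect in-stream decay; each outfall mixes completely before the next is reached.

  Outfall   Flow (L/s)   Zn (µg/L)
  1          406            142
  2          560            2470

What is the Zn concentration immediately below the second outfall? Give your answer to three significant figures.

After outfall 1: Q = 7900 + 406.0 = 8306 L/s; C = (7900·12.00 + 406.0·142.0)/8306 = 18.35 µg/L.
After outfall 2: Q = 8306 + 560.0 = 8866 L/s; C = (8306·18.35 + 560.0·2470)/8866 = 173.2 µg/L.

173 µg/L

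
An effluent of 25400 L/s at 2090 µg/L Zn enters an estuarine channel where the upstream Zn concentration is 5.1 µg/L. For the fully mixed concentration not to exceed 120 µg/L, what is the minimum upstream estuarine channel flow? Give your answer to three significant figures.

Set C_mix = 120: (Q·5.100 + 25400·2090) / (Q + 25400) = 120
→ Q = 25400·(2090 − 120)/(120 − 5.100) = 435500 L/s.

435000 L/s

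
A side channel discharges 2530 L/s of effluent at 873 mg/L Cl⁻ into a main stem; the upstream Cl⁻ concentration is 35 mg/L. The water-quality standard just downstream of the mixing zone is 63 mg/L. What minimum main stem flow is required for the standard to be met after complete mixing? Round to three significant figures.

73200 L/s

Set C_mix = 63: (Q·35.00 + 2530·873.0) / (Q + 2530) = 63
→ Q = 2530·(873.0 − 63)/(63 − 35.00) = 73190 L/s.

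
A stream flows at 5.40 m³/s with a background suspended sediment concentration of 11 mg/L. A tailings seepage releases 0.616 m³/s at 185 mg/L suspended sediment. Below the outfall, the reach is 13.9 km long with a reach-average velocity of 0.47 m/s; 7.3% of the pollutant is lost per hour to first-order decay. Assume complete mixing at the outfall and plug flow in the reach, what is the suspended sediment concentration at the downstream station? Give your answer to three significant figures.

After mixing, C = (5.400·11.00 + 0.6160·185.0) / 6.016 = 173.4/6.016 = 28.82 mg/L.
Travel time t = 13.9·1000 / 0.47 = 29570 s = 8.215 h.
7.3%/h lost → k = −ln(1 − 0.073) = 0.07580 h⁻¹.
Decay over the reach: 28.82·exp(−kt) = 28.82·0.5365 = 15.46 mg/L.

15.5 mg/L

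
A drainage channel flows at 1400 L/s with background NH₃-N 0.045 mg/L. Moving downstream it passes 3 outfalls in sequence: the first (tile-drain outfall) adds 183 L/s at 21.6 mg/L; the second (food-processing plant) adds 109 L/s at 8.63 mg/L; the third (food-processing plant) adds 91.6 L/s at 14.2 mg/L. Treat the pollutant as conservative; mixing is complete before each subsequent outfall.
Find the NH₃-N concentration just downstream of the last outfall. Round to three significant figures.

Below outfall 1: Q → 1583 L/s, C = (1400·0.04500 + 183.0·21.60)/1583 = 2.537 mg/L.
Below outfall 2: Q → 1692 L/s, C = (1583·2.537 + 109.0·8.630)/1692 = 2.929 mg/L.
Below outfall 3: Q → 1784 L/s, C = (1692·2.929 + 91.60·14.20)/1784 = 3.508 mg/L.

3.51 mg/L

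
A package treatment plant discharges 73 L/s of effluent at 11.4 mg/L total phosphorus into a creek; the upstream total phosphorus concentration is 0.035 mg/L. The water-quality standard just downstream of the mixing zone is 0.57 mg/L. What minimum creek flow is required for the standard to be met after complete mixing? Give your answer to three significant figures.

1480 L/s

Set C_mix = 0.57: (Q·0.03500 + 73.00·11.40) / (Q + 73.00) = 0.57
→ Q = 73.00·(11.40 − 0.57)/(0.57 − 0.03500) = 1478 L/s.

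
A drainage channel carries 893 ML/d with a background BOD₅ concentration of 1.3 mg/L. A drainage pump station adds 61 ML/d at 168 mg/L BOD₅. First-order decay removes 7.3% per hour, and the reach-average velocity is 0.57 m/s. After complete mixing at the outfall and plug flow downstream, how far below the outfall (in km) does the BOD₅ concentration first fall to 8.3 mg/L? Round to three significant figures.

9.89 km

Mixed concentration C = ΣQC/ΣQ = (893.0·1.300 + 61.00·168.0) / 954.0 = 11410/954.0 = 11.96 mg/L.
7.3%/h lost → k = −ln(1 − 0.073) = 0.07580 h⁻¹.
Set 11.96·exp(−k·t) = 8.3 → t = ln(11.96/8.3)/k = 17350 s = 4.818 h.
Distance = v·t = 0.57·17350 = 9887 m = 9.887 km.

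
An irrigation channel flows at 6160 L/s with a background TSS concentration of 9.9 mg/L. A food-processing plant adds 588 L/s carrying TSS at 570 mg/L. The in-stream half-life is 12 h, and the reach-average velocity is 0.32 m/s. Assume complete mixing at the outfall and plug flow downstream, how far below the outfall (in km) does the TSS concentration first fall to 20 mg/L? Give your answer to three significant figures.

21.5 km

Mixed concentration C = ΣQC/ΣQ = (6160·9.900 + 588.0·570.0) / 6748 = 396100/6748 = 58.71 mg/L.
Half-life 12 h → k = ln 2 / 12 = 0.05776 h⁻¹ = 1.386 d⁻¹.
Set 58.71·exp(−k·t) = 20 → t = ln(58.71/20)/k = 67110 s = 18.64 h.
Distance = v·t = 0.32·67110 = 21480 m = 21.48 km.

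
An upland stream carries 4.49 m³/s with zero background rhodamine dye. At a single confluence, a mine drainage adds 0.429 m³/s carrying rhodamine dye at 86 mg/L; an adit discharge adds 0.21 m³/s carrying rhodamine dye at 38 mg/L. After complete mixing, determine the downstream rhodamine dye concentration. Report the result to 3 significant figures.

Flow-weighted average: C = (4.490·0 + 0.4290·86.00 + 0.2100·38.00) / 5.129 = 44.87/5.129 = 8.749 mg/L.

8.75 mg/L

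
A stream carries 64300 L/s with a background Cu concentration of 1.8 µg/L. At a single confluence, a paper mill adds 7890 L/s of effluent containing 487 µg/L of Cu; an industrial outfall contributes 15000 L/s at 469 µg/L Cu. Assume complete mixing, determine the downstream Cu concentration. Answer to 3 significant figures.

126 µg/L

Conservation of mass: C = (64300·1.800 + 7890·487.0 + 15000·469.0) / 87190 = 10990000/87190 = 126.1 µg/L.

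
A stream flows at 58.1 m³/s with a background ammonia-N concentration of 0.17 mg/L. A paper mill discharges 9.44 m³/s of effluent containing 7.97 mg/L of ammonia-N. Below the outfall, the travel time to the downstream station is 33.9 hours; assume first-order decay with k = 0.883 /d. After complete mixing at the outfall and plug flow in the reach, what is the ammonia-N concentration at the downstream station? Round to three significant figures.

Mass balance: C = (58.10·0.1700 + 9.440·7.970) / 67.54 = 85.11/67.54 = 1.260 mg/L.
After decay, C = 1.260 × e^(−kt) = 1.260 × 0.2873 = 0.3621 mg/L.

0.362 mg/L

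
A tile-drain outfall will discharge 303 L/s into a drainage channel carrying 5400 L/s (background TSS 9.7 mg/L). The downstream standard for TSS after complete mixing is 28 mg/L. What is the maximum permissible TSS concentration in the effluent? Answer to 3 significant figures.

At the limit, (Qr·Cr + Qe·Cₑ)/(Qr + Qe) = 28:
Cₑ = (5703·28 − 5400·9.700) / 303.0 = 354.1 mg/L.

354 mg/L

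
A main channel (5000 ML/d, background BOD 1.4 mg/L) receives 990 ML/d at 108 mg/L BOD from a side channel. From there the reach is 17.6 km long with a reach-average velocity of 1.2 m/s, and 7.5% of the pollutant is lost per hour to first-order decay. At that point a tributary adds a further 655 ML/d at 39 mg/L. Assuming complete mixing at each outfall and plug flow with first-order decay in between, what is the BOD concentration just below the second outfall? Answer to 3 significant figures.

16.3 mg/L

Flow-weighted average: C = (5000·1.400 + 990.0·108.0) / 5990 = 113900/5990 = 19.02 mg/L; combined flow 5990 ML/d.
Travel time t = 17.6·1000 / 1.2 = 14670 s = 4.074 h.
7.5%/h lost → k = −ln(1 − 0.075) = 0.07796 h⁻¹.
After decay, C = 19.02 × e^(−kt) = 19.02 × 0.7279 = 13.84 mg/L.
Second outfall: C = (5990·13.84 + 655.0·39.00)/6645 = 16.32 mg/L.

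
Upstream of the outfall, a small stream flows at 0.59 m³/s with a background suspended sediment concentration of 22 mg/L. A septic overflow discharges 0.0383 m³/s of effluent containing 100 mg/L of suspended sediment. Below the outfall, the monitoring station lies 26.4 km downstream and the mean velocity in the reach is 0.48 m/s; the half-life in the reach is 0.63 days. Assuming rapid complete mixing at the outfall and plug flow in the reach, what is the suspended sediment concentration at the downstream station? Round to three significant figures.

13.3 mg/L

After mixing, C = (0.5900·22.00 + 0.03830·100.0) / 0.6283 = 16.81/0.6283 = 26.75 mg/L.
Travel time t = 26.4·1000 / 0.48 = 55000 s = 15.28 h.
Half-life 0.63 d → k = ln 2 / 0.63 = 1.100 d⁻¹.
Applying C = C₀e^(−kt): 26.75 × 0.4964 = 13.28 mg/L.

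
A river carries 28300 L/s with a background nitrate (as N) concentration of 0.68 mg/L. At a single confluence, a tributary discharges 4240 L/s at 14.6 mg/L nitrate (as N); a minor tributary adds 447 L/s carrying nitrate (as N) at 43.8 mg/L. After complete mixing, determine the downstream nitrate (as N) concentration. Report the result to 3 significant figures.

Conservation of mass: C = (28300·0.6800 + 4240·14.60 + 447.0·43.80) / 32990 = 100700/32990 = 3.054 mg/L.

3.05 mg/L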